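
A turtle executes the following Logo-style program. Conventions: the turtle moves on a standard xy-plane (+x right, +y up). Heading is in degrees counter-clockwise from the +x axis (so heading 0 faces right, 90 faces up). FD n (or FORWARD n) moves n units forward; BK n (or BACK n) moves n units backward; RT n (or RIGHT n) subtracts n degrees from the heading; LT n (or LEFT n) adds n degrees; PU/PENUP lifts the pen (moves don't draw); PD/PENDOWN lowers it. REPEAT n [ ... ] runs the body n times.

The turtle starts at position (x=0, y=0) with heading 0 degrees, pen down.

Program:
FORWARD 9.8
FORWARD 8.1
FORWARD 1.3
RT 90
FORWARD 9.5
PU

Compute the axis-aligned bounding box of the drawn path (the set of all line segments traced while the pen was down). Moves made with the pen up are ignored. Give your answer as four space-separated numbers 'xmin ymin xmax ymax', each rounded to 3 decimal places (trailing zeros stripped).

Executing turtle program step by step:
Start: pos=(0,0), heading=0, pen down
FD 9.8: (0,0) -> (9.8,0) [heading=0, draw]
FD 8.1: (9.8,0) -> (17.9,0) [heading=0, draw]
FD 1.3: (17.9,0) -> (19.2,0) [heading=0, draw]
RT 90: heading 0 -> 270
FD 9.5: (19.2,0) -> (19.2,-9.5) [heading=270, draw]
PU: pen up
Final: pos=(19.2,-9.5), heading=270, 4 segment(s) drawn

Segment endpoints: x in {0, 9.8, 17.9, 19.2}, y in {-9.5, 0}
xmin=0, ymin=-9.5, xmax=19.2, ymax=0

Answer: 0 -9.5 19.2 0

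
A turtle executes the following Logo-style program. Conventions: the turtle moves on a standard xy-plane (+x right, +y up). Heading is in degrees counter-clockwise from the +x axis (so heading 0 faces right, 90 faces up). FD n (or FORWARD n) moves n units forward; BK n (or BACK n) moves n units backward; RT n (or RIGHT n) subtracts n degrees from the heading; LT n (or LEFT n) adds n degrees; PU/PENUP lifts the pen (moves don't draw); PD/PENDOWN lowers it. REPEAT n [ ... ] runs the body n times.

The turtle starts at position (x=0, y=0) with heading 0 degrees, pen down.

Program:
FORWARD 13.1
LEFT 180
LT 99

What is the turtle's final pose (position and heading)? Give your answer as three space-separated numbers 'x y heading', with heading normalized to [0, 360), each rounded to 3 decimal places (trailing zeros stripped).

Answer: 13.1 0 279

Derivation:
Executing turtle program step by step:
Start: pos=(0,0), heading=0, pen down
FD 13.1: (0,0) -> (13.1,0) [heading=0, draw]
LT 180: heading 0 -> 180
LT 99: heading 180 -> 279
Final: pos=(13.1,0), heading=279, 1 segment(s) drawn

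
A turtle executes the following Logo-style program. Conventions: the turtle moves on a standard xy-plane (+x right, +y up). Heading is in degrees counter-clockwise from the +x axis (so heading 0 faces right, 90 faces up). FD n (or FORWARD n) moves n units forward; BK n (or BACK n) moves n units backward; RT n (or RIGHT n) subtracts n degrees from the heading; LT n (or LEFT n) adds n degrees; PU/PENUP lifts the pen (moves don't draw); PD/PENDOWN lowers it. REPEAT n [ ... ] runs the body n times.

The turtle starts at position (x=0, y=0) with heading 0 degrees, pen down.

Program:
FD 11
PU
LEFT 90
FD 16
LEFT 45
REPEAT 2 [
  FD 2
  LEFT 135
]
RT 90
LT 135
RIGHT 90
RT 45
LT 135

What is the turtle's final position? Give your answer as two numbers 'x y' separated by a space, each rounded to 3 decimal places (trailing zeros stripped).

Executing turtle program step by step:
Start: pos=(0,0), heading=0, pen down
FD 11: (0,0) -> (11,0) [heading=0, draw]
PU: pen up
LT 90: heading 0 -> 90
FD 16: (11,0) -> (11,16) [heading=90, move]
LT 45: heading 90 -> 135
REPEAT 2 [
  -- iteration 1/2 --
  FD 2: (11,16) -> (9.586,17.414) [heading=135, move]
  LT 135: heading 135 -> 270
  -- iteration 2/2 --
  FD 2: (9.586,17.414) -> (9.586,15.414) [heading=270, move]
  LT 135: heading 270 -> 45
]
RT 90: heading 45 -> 315
LT 135: heading 315 -> 90
RT 90: heading 90 -> 0
RT 45: heading 0 -> 315
LT 135: heading 315 -> 90
Final: pos=(9.586,15.414), heading=90, 1 segment(s) drawn

Answer: 9.586 15.414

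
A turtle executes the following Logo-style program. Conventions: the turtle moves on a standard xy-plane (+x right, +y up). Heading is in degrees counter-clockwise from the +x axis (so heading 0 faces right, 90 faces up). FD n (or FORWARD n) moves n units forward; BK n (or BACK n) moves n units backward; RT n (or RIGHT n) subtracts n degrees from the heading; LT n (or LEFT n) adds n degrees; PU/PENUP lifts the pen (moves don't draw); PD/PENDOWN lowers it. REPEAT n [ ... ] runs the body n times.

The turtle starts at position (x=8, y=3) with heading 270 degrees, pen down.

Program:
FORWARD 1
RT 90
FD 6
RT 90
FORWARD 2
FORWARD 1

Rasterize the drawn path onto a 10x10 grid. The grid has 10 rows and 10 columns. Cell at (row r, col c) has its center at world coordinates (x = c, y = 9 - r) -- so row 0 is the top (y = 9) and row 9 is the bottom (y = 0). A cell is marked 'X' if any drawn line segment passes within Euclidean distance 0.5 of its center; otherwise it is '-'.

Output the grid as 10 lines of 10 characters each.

Answer: ----------
----------
----------
----------
--X-------
--X-------
--X-----X-
--XXXXXXX-
----------
----------

Derivation:
Segment 0: (8,3) -> (8,2)
Segment 1: (8,2) -> (2,2)
Segment 2: (2,2) -> (2,4)
Segment 3: (2,4) -> (2,5)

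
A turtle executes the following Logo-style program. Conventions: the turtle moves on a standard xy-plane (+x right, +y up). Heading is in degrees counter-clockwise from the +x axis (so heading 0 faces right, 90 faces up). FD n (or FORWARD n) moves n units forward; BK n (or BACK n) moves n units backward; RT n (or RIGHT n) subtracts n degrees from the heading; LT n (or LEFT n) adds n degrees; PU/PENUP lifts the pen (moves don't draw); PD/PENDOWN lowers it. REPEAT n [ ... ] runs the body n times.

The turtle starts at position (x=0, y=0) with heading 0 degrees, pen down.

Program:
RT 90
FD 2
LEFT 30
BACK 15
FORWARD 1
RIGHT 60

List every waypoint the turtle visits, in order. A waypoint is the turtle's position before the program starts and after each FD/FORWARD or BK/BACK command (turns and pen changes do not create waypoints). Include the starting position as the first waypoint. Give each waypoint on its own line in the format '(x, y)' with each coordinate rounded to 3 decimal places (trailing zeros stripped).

Answer: (0, 0)
(0, -2)
(-7.5, 10.99)
(-7, 10.124)

Derivation:
Executing turtle program step by step:
Start: pos=(0,0), heading=0, pen down
RT 90: heading 0 -> 270
FD 2: (0,0) -> (0,-2) [heading=270, draw]
LT 30: heading 270 -> 300
BK 15: (0,-2) -> (-7.5,10.99) [heading=300, draw]
FD 1: (-7.5,10.99) -> (-7,10.124) [heading=300, draw]
RT 60: heading 300 -> 240
Final: pos=(-7,10.124), heading=240, 3 segment(s) drawn
Waypoints (4 total):
(0, 0)
(0, -2)
(-7.5, 10.99)
(-7, 10.124)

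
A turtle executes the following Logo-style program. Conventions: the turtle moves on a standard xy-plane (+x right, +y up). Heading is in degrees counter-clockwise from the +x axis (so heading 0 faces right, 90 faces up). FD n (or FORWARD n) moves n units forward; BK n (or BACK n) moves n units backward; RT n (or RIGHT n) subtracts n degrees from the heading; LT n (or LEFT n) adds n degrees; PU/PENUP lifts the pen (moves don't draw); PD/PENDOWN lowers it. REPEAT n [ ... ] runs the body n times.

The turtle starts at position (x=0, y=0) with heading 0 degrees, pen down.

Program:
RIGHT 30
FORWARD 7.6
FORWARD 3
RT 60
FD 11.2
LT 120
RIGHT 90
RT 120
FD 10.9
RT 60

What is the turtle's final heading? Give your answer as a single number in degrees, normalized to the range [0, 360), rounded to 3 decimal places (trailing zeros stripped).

Answer: 120

Derivation:
Executing turtle program step by step:
Start: pos=(0,0), heading=0, pen down
RT 30: heading 0 -> 330
FD 7.6: (0,0) -> (6.582,-3.8) [heading=330, draw]
FD 3: (6.582,-3.8) -> (9.18,-5.3) [heading=330, draw]
RT 60: heading 330 -> 270
FD 11.2: (9.18,-5.3) -> (9.18,-16.5) [heading=270, draw]
LT 120: heading 270 -> 30
RT 90: heading 30 -> 300
RT 120: heading 300 -> 180
FD 10.9: (9.18,-16.5) -> (-1.72,-16.5) [heading=180, draw]
RT 60: heading 180 -> 120
Final: pos=(-1.72,-16.5), heading=120, 4 segment(s) drawn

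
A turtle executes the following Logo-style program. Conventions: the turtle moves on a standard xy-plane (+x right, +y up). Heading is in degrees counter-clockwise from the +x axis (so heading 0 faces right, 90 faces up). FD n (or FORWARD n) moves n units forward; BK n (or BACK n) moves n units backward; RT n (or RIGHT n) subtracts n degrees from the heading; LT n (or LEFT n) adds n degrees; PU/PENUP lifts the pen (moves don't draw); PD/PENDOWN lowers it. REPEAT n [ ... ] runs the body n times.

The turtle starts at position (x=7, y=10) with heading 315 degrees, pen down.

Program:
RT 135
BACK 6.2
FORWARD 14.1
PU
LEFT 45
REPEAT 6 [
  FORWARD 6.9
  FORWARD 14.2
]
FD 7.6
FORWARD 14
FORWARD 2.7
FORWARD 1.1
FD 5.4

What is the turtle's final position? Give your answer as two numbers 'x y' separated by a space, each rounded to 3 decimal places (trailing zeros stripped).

Executing turtle program step by step:
Start: pos=(7,10), heading=315, pen down
RT 135: heading 315 -> 180
BK 6.2: (7,10) -> (13.2,10) [heading=180, draw]
FD 14.1: (13.2,10) -> (-0.9,10) [heading=180, draw]
PU: pen up
LT 45: heading 180 -> 225
REPEAT 6 [
  -- iteration 1/6 --
  FD 6.9: (-0.9,10) -> (-5.779,5.121) [heading=225, move]
  FD 14.2: (-5.779,5.121) -> (-15.82,-4.92) [heading=225, move]
  -- iteration 2/6 --
  FD 6.9: (-15.82,-4.92) -> (-20.699,-9.799) [heading=225, move]
  FD 14.2: (-20.699,-9.799) -> (-30.74,-19.84) [heading=225, move]
  -- iteration 3/6 --
  FD 6.9: (-30.74,-19.84) -> (-35.619,-24.719) [heading=225, move]
  FD 14.2: (-35.619,-24.719) -> (-45.66,-34.76) [heading=225, move]
  -- iteration 4/6 --
  FD 6.9: (-45.66,-34.76) -> (-50.539,-39.639) [heading=225, move]
  FD 14.2: (-50.539,-39.639) -> (-60.58,-49.68) [heading=225, move]
  -- iteration 5/6 --
  FD 6.9: (-60.58,-49.68) -> (-65.459,-54.559) [heading=225, move]
  FD 14.2: (-65.459,-54.559) -> (-75.5,-64.6) [heading=225, move]
  -- iteration 6/6 --
  FD 6.9: (-75.5,-64.6) -> (-80.379,-69.479) [heading=225, move]
  FD 14.2: (-80.379,-69.479) -> (-90.42,-79.52) [heading=225, move]
]
FD 7.6: (-90.42,-79.52) -> (-95.794,-84.894) [heading=225, move]
FD 14: (-95.794,-84.894) -> (-105.693,-94.793) [heading=225, move]
FD 2.7: (-105.693,-94.793) -> (-107.602,-96.702) [heading=225, move]
FD 1.1: (-107.602,-96.702) -> (-108.38,-97.48) [heading=225, move]
FD 5.4: (-108.38,-97.48) -> (-112.199,-101.299) [heading=225, move]
Final: pos=(-112.199,-101.299), heading=225, 2 segment(s) drawn

Answer: -112.199 -101.299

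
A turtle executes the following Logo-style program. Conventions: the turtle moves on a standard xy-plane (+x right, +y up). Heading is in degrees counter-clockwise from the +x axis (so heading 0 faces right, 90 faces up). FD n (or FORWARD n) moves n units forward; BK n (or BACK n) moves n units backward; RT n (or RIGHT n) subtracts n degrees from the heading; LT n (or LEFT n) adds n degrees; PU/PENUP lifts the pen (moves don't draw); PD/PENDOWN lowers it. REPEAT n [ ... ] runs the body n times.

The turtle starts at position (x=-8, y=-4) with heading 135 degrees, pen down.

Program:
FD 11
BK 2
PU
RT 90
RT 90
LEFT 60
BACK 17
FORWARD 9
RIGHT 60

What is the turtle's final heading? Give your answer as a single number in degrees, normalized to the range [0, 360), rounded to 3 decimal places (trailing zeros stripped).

Executing turtle program step by step:
Start: pos=(-8,-4), heading=135, pen down
FD 11: (-8,-4) -> (-15.778,3.778) [heading=135, draw]
BK 2: (-15.778,3.778) -> (-14.364,2.364) [heading=135, draw]
PU: pen up
RT 90: heading 135 -> 45
RT 90: heading 45 -> 315
LT 60: heading 315 -> 15
BK 17: (-14.364,2.364) -> (-30.785,-2.036) [heading=15, move]
FD 9: (-30.785,-2.036) -> (-22.091,0.293) [heading=15, move]
RT 60: heading 15 -> 315
Final: pos=(-22.091,0.293), heading=315, 2 segment(s) drawn

Answer: 315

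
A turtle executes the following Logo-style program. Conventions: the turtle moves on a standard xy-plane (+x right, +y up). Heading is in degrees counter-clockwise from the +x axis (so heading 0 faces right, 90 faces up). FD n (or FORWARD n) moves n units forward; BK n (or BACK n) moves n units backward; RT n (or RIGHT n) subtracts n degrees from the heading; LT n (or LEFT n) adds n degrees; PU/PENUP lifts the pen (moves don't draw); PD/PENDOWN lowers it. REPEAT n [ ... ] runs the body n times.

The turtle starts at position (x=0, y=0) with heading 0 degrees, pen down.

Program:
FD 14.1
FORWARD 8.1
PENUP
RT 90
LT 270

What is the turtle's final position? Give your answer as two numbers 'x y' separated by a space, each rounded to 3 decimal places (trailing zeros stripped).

Executing turtle program step by step:
Start: pos=(0,0), heading=0, pen down
FD 14.1: (0,0) -> (14.1,0) [heading=0, draw]
FD 8.1: (14.1,0) -> (22.2,0) [heading=0, draw]
PU: pen up
RT 90: heading 0 -> 270
LT 270: heading 270 -> 180
Final: pos=(22.2,0), heading=180, 2 segment(s) drawn

Answer: 22.2 0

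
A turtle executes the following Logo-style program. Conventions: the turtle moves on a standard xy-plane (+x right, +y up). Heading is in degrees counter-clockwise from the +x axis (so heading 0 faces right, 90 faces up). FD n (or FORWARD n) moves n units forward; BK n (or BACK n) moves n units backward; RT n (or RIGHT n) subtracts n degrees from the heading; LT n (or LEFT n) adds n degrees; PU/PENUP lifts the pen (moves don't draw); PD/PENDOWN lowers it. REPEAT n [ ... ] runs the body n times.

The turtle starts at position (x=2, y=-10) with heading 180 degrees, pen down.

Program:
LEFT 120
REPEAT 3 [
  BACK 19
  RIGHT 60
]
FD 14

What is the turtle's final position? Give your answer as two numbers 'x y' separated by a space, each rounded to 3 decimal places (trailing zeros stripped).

Answer: 14 35.033

Derivation:
Executing turtle program step by step:
Start: pos=(2,-10), heading=180, pen down
LT 120: heading 180 -> 300
REPEAT 3 [
  -- iteration 1/3 --
  BK 19: (2,-10) -> (-7.5,6.454) [heading=300, draw]
  RT 60: heading 300 -> 240
  -- iteration 2/3 --
  BK 19: (-7.5,6.454) -> (2,22.909) [heading=240, draw]
  RT 60: heading 240 -> 180
  -- iteration 3/3 --
  BK 19: (2,22.909) -> (21,22.909) [heading=180, draw]
  RT 60: heading 180 -> 120
]
FD 14: (21,22.909) -> (14,35.033) [heading=120, draw]
Final: pos=(14,35.033), heading=120, 4 segment(s) drawn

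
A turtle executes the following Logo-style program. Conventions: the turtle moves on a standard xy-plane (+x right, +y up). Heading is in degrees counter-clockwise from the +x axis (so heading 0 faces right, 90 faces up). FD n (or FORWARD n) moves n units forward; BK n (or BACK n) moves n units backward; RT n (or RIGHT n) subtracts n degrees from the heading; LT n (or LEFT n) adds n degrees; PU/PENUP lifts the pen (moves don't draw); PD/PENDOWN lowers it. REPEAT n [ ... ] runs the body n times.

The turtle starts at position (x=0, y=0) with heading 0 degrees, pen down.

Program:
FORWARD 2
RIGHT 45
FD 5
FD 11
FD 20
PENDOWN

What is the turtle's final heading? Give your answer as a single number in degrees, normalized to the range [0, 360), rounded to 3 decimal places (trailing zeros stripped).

Executing turtle program step by step:
Start: pos=(0,0), heading=0, pen down
FD 2: (0,0) -> (2,0) [heading=0, draw]
RT 45: heading 0 -> 315
FD 5: (2,0) -> (5.536,-3.536) [heading=315, draw]
FD 11: (5.536,-3.536) -> (13.314,-11.314) [heading=315, draw]
FD 20: (13.314,-11.314) -> (27.456,-25.456) [heading=315, draw]
PD: pen down
Final: pos=(27.456,-25.456), heading=315, 4 segment(s) drawn

Answer: 315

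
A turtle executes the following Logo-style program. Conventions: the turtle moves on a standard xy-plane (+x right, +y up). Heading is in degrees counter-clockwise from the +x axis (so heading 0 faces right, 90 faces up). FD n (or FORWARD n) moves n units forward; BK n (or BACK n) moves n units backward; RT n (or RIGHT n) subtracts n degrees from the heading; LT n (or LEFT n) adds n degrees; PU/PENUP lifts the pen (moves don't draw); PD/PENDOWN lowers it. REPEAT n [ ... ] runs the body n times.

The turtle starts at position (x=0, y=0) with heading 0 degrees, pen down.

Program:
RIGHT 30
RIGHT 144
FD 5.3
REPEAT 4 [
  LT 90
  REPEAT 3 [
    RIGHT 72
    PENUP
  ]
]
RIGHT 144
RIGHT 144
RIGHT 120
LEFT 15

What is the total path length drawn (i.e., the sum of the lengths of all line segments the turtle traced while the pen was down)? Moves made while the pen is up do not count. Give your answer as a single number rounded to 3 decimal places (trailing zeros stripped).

Executing turtle program step by step:
Start: pos=(0,0), heading=0, pen down
RT 30: heading 0 -> 330
RT 144: heading 330 -> 186
FD 5.3: (0,0) -> (-5.271,-0.554) [heading=186, draw]
REPEAT 4 [
  -- iteration 1/4 --
  LT 90: heading 186 -> 276
  REPEAT 3 [
    -- iteration 1/3 --
    RT 72: heading 276 -> 204
    PU: pen up
    -- iteration 2/3 --
    RT 72: heading 204 -> 132
    PU: pen up
    -- iteration 3/3 --
    RT 72: heading 132 -> 60
    PU: pen up
  ]
  -- iteration 2/4 --
  LT 90: heading 60 -> 150
  REPEAT 3 [
    -- iteration 1/3 --
    RT 72: heading 150 -> 78
    PU: pen up
    -- iteration 2/3 --
    RT 72: heading 78 -> 6
    PU: pen up
    -- iteration 3/3 --
    RT 72: heading 6 -> 294
    PU: pen up
  ]
  -- iteration 3/4 --
  LT 90: heading 294 -> 24
  REPEAT 3 [
    -- iteration 1/3 --
    RT 72: heading 24 -> 312
    PU: pen up
    -- iteration 2/3 --
    RT 72: heading 312 -> 240
    PU: pen up
    -- iteration 3/3 --
    RT 72: heading 240 -> 168
    PU: pen up
  ]
  -- iteration 4/4 --
  LT 90: heading 168 -> 258
  REPEAT 3 [
    -- iteration 1/3 --
    RT 72: heading 258 -> 186
    PU: pen up
    -- iteration 2/3 --
    RT 72: heading 186 -> 114
    PU: pen up
    -- iteration 3/3 --
    RT 72: heading 114 -> 42
    PU: pen up
  ]
]
RT 144: heading 42 -> 258
RT 144: heading 258 -> 114
RT 120: heading 114 -> 354
LT 15: heading 354 -> 9
Final: pos=(-5.271,-0.554), heading=9, 1 segment(s) drawn

Segment lengths:
  seg 1: (0,0) -> (-5.271,-0.554), length = 5.3
Total = 5.3

Answer: 5.3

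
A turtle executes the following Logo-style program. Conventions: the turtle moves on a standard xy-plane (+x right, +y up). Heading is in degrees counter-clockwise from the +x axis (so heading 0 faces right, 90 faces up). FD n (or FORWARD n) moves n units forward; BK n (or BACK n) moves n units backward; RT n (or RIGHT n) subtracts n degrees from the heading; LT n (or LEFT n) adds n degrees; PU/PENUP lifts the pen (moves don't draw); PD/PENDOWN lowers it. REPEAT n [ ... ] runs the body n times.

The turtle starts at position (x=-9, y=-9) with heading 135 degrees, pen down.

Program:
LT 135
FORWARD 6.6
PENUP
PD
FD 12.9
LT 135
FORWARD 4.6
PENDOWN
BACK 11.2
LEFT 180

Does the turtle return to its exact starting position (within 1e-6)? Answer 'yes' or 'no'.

Answer: no

Derivation:
Executing turtle program step by step:
Start: pos=(-9,-9), heading=135, pen down
LT 135: heading 135 -> 270
FD 6.6: (-9,-9) -> (-9,-15.6) [heading=270, draw]
PU: pen up
PD: pen down
FD 12.9: (-9,-15.6) -> (-9,-28.5) [heading=270, draw]
LT 135: heading 270 -> 45
FD 4.6: (-9,-28.5) -> (-5.747,-25.247) [heading=45, draw]
PD: pen down
BK 11.2: (-5.747,-25.247) -> (-13.667,-33.167) [heading=45, draw]
LT 180: heading 45 -> 225
Final: pos=(-13.667,-33.167), heading=225, 4 segment(s) drawn

Start position: (-9, -9)
Final position: (-13.667, -33.167)
Distance = 24.613; >= 1e-6 -> NOT closed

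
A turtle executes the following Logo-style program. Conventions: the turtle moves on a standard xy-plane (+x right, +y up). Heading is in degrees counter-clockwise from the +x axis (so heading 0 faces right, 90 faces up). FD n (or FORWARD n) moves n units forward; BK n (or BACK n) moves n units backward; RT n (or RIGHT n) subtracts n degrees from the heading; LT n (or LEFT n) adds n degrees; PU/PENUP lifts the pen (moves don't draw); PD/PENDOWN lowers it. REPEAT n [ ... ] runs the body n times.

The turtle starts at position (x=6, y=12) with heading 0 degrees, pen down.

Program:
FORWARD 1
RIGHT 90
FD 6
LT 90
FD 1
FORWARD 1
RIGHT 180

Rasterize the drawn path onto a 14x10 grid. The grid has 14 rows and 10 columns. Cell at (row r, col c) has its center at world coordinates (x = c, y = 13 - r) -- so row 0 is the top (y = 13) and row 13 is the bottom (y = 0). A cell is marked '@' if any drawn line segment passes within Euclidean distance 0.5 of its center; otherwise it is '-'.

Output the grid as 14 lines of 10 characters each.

Segment 0: (6,12) -> (7,12)
Segment 1: (7,12) -> (7,6)
Segment 2: (7,6) -> (8,6)
Segment 3: (8,6) -> (9,6)

Answer: ----------
------@@--
-------@--
-------@--
-------@--
-------@--
-------@--
-------@@@
----------
----------
----------
----------
----------
----------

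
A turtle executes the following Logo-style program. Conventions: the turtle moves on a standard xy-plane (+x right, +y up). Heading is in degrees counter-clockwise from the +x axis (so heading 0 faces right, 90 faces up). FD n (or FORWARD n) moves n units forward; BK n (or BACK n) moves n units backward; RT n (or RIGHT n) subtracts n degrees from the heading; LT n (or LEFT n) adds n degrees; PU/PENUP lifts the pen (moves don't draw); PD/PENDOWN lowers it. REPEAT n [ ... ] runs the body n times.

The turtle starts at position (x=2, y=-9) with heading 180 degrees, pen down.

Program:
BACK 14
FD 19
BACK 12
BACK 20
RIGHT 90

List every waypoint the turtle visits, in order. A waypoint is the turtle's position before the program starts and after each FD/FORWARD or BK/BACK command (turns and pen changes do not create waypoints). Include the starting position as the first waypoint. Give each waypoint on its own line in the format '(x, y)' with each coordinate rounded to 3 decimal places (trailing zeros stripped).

Executing turtle program step by step:
Start: pos=(2,-9), heading=180, pen down
BK 14: (2,-9) -> (16,-9) [heading=180, draw]
FD 19: (16,-9) -> (-3,-9) [heading=180, draw]
BK 12: (-3,-9) -> (9,-9) [heading=180, draw]
BK 20: (9,-9) -> (29,-9) [heading=180, draw]
RT 90: heading 180 -> 90
Final: pos=(29,-9), heading=90, 4 segment(s) drawn
Waypoints (5 total):
(2, -9)
(16, -9)
(-3, -9)
(9, -9)
(29, -9)

Answer: (2, -9)
(16, -9)
(-3, -9)
(9, -9)
(29, -9)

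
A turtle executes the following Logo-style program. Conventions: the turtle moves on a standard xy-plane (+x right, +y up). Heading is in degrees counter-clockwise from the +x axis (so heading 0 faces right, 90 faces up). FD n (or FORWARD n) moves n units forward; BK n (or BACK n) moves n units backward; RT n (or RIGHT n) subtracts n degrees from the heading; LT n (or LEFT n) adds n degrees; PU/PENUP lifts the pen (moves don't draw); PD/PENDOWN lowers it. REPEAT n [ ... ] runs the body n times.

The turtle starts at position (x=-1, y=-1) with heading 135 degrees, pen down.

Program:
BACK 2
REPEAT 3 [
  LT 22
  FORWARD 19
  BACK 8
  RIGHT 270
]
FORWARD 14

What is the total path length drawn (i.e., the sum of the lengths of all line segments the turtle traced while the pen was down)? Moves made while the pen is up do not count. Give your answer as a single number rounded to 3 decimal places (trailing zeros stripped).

Answer: 97

Derivation:
Executing turtle program step by step:
Start: pos=(-1,-1), heading=135, pen down
BK 2: (-1,-1) -> (0.414,-2.414) [heading=135, draw]
REPEAT 3 [
  -- iteration 1/3 --
  LT 22: heading 135 -> 157
  FD 19: (0.414,-2.414) -> (-17.075,5.01) [heading=157, draw]
  BK 8: (-17.075,5.01) -> (-9.711,1.884) [heading=157, draw]
  RT 270: heading 157 -> 247
  -- iteration 2/3 --
  LT 22: heading 247 -> 269
  FD 19: (-9.711,1.884) -> (-10.043,-17.113) [heading=269, draw]
  BK 8: (-10.043,-17.113) -> (-9.903,-9.114) [heading=269, draw]
  RT 270: heading 269 -> 359
  -- iteration 3/3 --
  LT 22: heading 359 -> 21
  FD 19: (-9.903,-9.114) -> (7.835,-2.306) [heading=21, draw]
  BK 8: (7.835,-2.306) -> (0.366,-5.172) [heading=21, draw]
  RT 270: heading 21 -> 111
]
FD 14: (0.366,-5.172) -> (-4.651,7.898) [heading=111, draw]
Final: pos=(-4.651,7.898), heading=111, 8 segment(s) drawn

Segment lengths:
  seg 1: (-1,-1) -> (0.414,-2.414), length = 2
  seg 2: (0.414,-2.414) -> (-17.075,5.01), length = 19
  seg 3: (-17.075,5.01) -> (-9.711,1.884), length = 8
  seg 4: (-9.711,1.884) -> (-10.043,-17.113), length = 19
  seg 5: (-10.043,-17.113) -> (-9.903,-9.114), length = 8
  seg 6: (-9.903,-9.114) -> (7.835,-2.306), length = 19
  seg 7: (7.835,-2.306) -> (0.366,-5.172), length = 8
  seg 8: (0.366,-5.172) -> (-4.651,7.898), length = 14
Total = 97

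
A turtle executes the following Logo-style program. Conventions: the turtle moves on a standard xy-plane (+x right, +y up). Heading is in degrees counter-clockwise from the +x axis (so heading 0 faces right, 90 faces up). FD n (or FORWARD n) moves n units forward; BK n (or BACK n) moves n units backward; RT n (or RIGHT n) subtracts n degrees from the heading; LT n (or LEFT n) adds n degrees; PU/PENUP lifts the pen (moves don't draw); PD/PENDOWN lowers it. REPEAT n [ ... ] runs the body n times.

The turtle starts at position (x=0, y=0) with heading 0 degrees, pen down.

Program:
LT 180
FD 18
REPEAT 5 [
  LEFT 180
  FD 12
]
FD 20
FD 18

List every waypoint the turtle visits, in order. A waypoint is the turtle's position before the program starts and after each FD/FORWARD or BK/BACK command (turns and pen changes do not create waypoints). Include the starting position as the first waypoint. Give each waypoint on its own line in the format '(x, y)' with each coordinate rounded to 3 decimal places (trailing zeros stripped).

Answer: (0, 0)
(-18, 0)
(-6, 0)
(-18, 0)
(-6, 0)
(-18, 0)
(-6, 0)
(14, 0)
(32, 0)

Derivation:
Executing turtle program step by step:
Start: pos=(0,0), heading=0, pen down
LT 180: heading 0 -> 180
FD 18: (0,0) -> (-18,0) [heading=180, draw]
REPEAT 5 [
  -- iteration 1/5 --
  LT 180: heading 180 -> 0
  FD 12: (-18,0) -> (-6,0) [heading=0, draw]
  -- iteration 2/5 --
  LT 180: heading 0 -> 180
  FD 12: (-6,0) -> (-18,0) [heading=180, draw]
  -- iteration 3/5 --
  LT 180: heading 180 -> 0
  FD 12: (-18,0) -> (-6,0) [heading=0, draw]
  -- iteration 4/5 --
  LT 180: heading 0 -> 180
  FD 12: (-6,0) -> (-18,0) [heading=180, draw]
  -- iteration 5/5 --
  LT 180: heading 180 -> 0
  FD 12: (-18,0) -> (-6,0) [heading=0, draw]
]
FD 20: (-6,0) -> (14,0) [heading=0, draw]
FD 18: (14,0) -> (32,0) [heading=0, draw]
Final: pos=(32,0), heading=0, 8 segment(s) drawn
Waypoints (9 total):
(0, 0)
(-18, 0)
(-6, 0)
(-18, 0)
(-6, 0)
(-18, 0)
(-6, 0)
(14, 0)
(32, 0)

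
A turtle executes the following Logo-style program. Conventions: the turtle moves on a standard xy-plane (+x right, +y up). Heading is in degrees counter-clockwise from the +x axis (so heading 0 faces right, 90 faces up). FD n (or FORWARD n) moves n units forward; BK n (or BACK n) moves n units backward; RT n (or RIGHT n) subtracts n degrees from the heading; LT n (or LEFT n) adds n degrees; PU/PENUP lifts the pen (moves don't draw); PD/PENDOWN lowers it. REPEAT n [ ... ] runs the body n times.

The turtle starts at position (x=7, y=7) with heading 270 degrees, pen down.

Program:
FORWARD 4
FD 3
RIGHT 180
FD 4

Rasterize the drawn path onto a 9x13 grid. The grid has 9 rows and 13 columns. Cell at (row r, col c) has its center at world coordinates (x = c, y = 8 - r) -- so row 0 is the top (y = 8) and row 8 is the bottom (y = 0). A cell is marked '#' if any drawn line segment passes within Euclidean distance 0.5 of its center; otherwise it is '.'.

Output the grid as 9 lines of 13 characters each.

Segment 0: (7,7) -> (7,3)
Segment 1: (7,3) -> (7,0)
Segment 2: (7,0) -> (7,4)

Answer: .............
.......#.....
.......#.....
.......#.....
.......#.....
.......#.....
.......#.....
.......#.....
.......#.....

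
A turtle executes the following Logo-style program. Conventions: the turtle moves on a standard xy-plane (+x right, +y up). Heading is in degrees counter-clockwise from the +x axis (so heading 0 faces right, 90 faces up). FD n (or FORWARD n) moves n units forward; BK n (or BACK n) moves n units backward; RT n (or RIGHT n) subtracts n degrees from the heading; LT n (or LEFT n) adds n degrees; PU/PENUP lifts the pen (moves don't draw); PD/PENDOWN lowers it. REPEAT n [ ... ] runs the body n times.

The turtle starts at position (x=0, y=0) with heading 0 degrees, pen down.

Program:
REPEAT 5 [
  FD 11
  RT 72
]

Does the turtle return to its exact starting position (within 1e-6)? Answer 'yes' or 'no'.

Executing turtle program step by step:
Start: pos=(0,0), heading=0, pen down
REPEAT 5 [
  -- iteration 1/5 --
  FD 11: (0,0) -> (11,0) [heading=0, draw]
  RT 72: heading 0 -> 288
  -- iteration 2/5 --
  FD 11: (11,0) -> (14.399,-10.462) [heading=288, draw]
  RT 72: heading 288 -> 216
  -- iteration 3/5 --
  FD 11: (14.399,-10.462) -> (5.5,-16.927) [heading=216, draw]
  RT 72: heading 216 -> 144
  -- iteration 4/5 --
  FD 11: (5.5,-16.927) -> (-3.399,-10.462) [heading=144, draw]
  RT 72: heading 144 -> 72
  -- iteration 5/5 --
  FD 11: (-3.399,-10.462) -> (0,0) [heading=72, draw]
  RT 72: heading 72 -> 0
]
Final: pos=(0,0), heading=0, 5 segment(s) drawn

Start position: (0, 0)
Final position: (0, 0)
Distance = 0; < 1e-6 -> CLOSED

Answer: yes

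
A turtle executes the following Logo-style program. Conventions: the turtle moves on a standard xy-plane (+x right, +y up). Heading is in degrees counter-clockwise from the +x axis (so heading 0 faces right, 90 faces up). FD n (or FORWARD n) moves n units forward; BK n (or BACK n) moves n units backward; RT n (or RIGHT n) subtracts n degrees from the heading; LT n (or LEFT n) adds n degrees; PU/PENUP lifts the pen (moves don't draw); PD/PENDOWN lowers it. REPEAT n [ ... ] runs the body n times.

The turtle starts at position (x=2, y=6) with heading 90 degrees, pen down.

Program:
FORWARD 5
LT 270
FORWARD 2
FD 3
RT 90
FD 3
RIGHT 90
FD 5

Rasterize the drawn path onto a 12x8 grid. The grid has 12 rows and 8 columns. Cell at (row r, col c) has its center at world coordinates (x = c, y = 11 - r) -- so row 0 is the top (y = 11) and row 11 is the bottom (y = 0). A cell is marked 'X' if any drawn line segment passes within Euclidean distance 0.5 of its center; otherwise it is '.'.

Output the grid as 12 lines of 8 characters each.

Answer: ..XXXXXX
..X....X
..X....X
..XXXXXX
..X.....
..X.....
........
........
........
........
........
........

Derivation:
Segment 0: (2,6) -> (2,11)
Segment 1: (2,11) -> (4,11)
Segment 2: (4,11) -> (7,11)
Segment 3: (7,11) -> (7,8)
Segment 4: (7,8) -> (2,8)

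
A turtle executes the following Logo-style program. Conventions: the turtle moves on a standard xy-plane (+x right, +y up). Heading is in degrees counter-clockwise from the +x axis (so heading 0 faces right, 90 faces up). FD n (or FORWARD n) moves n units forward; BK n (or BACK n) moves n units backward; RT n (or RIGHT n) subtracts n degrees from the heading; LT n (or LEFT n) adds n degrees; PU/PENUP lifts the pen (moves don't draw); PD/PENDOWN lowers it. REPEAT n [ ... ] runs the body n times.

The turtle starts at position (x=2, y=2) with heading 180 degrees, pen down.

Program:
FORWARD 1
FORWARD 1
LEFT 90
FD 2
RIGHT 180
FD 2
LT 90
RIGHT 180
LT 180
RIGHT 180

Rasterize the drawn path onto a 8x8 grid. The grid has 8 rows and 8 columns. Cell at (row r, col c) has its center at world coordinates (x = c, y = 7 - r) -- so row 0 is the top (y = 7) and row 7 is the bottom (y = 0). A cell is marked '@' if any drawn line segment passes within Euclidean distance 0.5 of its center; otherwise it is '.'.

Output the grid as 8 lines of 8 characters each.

Answer: ........
........
........
........
........
@@@.....
@.......
@.......

Derivation:
Segment 0: (2,2) -> (1,2)
Segment 1: (1,2) -> (0,2)
Segment 2: (0,2) -> (-0,0)
Segment 3: (-0,0) -> (-0,2)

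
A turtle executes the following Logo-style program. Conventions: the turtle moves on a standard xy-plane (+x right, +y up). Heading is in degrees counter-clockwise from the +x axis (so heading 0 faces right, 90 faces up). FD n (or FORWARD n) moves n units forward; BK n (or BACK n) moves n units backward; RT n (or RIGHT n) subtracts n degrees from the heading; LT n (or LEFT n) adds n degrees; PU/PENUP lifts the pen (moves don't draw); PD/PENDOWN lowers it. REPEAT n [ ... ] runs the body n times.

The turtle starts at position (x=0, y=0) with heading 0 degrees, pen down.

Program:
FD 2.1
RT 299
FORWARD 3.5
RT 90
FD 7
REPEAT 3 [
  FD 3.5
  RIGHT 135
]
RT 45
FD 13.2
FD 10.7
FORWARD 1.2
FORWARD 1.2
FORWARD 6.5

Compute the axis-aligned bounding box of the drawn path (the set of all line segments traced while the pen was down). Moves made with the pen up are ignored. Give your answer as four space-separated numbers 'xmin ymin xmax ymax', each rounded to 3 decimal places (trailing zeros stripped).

Executing turtle program step by step:
Start: pos=(0,0), heading=0, pen down
FD 2.1: (0,0) -> (2.1,0) [heading=0, draw]
RT 299: heading 0 -> 61
FD 3.5: (2.1,0) -> (3.797,3.061) [heading=61, draw]
RT 90: heading 61 -> 331
FD 7: (3.797,3.061) -> (9.919,-0.332) [heading=331, draw]
REPEAT 3 [
  -- iteration 1/3 --
  FD 3.5: (9.919,-0.332) -> (12.98,-2.029) [heading=331, draw]
  RT 135: heading 331 -> 196
  -- iteration 2/3 --
  FD 3.5: (12.98,-2.029) -> (9.616,-2.994) [heading=196, draw]
  RT 135: heading 196 -> 61
  -- iteration 3/3 --
  FD 3.5: (9.616,-2.994) -> (11.313,0.067) [heading=61, draw]
  RT 135: heading 61 -> 286
]
RT 45: heading 286 -> 241
FD 13.2: (11.313,0.067) -> (4.913,-11.478) [heading=241, draw]
FD 10.7: (4.913,-11.478) -> (-0.274,-20.836) [heading=241, draw]
FD 1.2: (-0.274,-20.836) -> (-0.856,-21.886) [heading=241, draw]
FD 1.2: (-0.856,-21.886) -> (-1.438,-22.935) [heading=241, draw]
FD 6.5: (-1.438,-22.935) -> (-4.589,-28.62) [heading=241, draw]
Final: pos=(-4.589,-28.62), heading=241, 11 segment(s) drawn

Segment endpoints: x in {-4.589, -1.438, -0.856, -0.274, 0, 2.1, 3.797, 4.913, 9.616, 9.919, 11.313, 12.98}, y in {-28.62, -22.935, -21.886, -20.836, -11.478, -2.994, -2.029, -0.332, 0, 0.067, 3.061}
xmin=-4.589, ymin=-28.62, xmax=12.98, ymax=3.061

Answer: -4.589 -28.62 12.98 3.061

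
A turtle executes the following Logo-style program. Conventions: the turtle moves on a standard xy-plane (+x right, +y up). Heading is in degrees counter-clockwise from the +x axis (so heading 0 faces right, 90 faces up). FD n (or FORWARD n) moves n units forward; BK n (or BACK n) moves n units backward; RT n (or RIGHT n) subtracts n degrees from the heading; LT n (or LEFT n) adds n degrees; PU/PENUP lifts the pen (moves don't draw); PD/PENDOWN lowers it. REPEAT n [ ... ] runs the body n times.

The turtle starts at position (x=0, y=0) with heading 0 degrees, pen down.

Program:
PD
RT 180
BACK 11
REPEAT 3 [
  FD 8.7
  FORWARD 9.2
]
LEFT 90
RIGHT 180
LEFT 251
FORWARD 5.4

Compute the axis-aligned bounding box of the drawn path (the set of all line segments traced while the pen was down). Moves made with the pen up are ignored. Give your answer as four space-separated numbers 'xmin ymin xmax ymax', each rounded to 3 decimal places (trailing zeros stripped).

Executing turtle program step by step:
Start: pos=(0,0), heading=0, pen down
PD: pen down
RT 180: heading 0 -> 180
BK 11: (0,0) -> (11,0) [heading=180, draw]
REPEAT 3 [
  -- iteration 1/3 --
  FD 8.7: (11,0) -> (2.3,0) [heading=180, draw]
  FD 9.2: (2.3,0) -> (-6.9,0) [heading=180, draw]
  -- iteration 2/3 --
  FD 8.7: (-6.9,0) -> (-15.6,0) [heading=180, draw]
  FD 9.2: (-15.6,0) -> (-24.8,0) [heading=180, draw]
  -- iteration 3/3 --
  FD 8.7: (-24.8,0) -> (-33.5,0) [heading=180, draw]
  FD 9.2: (-33.5,0) -> (-42.7,0) [heading=180, draw]
]
LT 90: heading 180 -> 270
RT 180: heading 270 -> 90
LT 251: heading 90 -> 341
FD 5.4: (-42.7,0) -> (-37.594,-1.758) [heading=341, draw]
Final: pos=(-37.594,-1.758), heading=341, 8 segment(s) drawn

Segment endpoints: x in {-42.7, -37.594, -33.5, -24.8, -15.6, -6.9, 0, 2.3, 11}, y in {-1.758, 0, 0, 0, 0, 0, 0, 0, 0}
xmin=-42.7, ymin=-1.758, xmax=11, ymax=0

Answer: -42.7 -1.758 11 0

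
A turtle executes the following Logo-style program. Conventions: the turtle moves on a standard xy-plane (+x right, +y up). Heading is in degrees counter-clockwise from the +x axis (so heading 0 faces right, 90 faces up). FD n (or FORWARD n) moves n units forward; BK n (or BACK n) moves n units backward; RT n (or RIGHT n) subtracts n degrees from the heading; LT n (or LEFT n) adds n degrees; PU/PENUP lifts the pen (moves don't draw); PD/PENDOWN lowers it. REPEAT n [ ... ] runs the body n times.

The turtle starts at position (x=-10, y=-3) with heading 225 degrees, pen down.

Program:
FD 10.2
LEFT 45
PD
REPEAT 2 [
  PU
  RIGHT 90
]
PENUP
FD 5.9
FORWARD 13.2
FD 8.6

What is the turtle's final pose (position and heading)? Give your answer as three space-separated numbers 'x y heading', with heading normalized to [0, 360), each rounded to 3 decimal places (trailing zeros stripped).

Executing turtle program step by step:
Start: pos=(-10,-3), heading=225, pen down
FD 10.2: (-10,-3) -> (-17.212,-10.212) [heading=225, draw]
LT 45: heading 225 -> 270
PD: pen down
REPEAT 2 [
  -- iteration 1/2 --
  PU: pen up
  RT 90: heading 270 -> 180
  -- iteration 2/2 --
  PU: pen up
  RT 90: heading 180 -> 90
]
PU: pen up
FD 5.9: (-17.212,-10.212) -> (-17.212,-4.312) [heading=90, move]
FD 13.2: (-17.212,-4.312) -> (-17.212,8.888) [heading=90, move]
FD 8.6: (-17.212,8.888) -> (-17.212,17.488) [heading=90, move]
Final: pos=(-17.212,17.488), heading=90, 1 segment(s) drawn

Answer: -17.212 17.488 90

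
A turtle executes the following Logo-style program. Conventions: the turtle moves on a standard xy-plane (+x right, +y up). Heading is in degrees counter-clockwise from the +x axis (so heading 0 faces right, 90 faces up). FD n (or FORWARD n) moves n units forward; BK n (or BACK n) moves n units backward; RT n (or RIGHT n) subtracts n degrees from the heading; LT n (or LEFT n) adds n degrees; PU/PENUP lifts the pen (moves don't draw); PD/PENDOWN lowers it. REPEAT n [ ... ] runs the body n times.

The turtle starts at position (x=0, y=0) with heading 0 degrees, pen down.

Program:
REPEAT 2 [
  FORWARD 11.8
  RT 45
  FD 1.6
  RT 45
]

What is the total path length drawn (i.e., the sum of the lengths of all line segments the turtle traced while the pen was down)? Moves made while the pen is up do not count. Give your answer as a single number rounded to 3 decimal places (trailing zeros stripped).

Answer: 26.8

Derivation:
Executing turtle program step by step:
Start: pos=(0,0), heading=0, pen down
REPEAT 2 [
  -- iteration 1/2 --
  FD 11.8: (0,0) -> (11.8,0) [heading=0, draw]
  RT 45: heading 0 -> 315
  FD 1.6: (11.8,0) -> (12.931,-1.131) [heading=315, draw]
  RT 45: heading 315 -> 270
  -- iteration 2/2 --
  FD 11.8: (12.931,-1.131) -> (12.931,-12.931) [heading=270, draw]
  RT 45: heading 270 -> 225
  FD 1.6: (12.931,-12.931) -> (11.8,-14.063) [heading=225, draw]
  RT 45: heading 225 -> 180
]
Final: pos=(11.8,-14.063), heading=180, 4 segment(s) drawn

Segment lengths:
  seg 1: (0,0) -> (11.8,0), length = 11.8
  seg 2: (11.8,0) -> (12.931,-1.131), length = 1.6
  seg 3: (12.931,-1.131) -> (12.931,-12.931), length = 11.8
  seg 4: (12.931,-12.931) -> (11.8,-14.063), length = 1.6
Total = 26.8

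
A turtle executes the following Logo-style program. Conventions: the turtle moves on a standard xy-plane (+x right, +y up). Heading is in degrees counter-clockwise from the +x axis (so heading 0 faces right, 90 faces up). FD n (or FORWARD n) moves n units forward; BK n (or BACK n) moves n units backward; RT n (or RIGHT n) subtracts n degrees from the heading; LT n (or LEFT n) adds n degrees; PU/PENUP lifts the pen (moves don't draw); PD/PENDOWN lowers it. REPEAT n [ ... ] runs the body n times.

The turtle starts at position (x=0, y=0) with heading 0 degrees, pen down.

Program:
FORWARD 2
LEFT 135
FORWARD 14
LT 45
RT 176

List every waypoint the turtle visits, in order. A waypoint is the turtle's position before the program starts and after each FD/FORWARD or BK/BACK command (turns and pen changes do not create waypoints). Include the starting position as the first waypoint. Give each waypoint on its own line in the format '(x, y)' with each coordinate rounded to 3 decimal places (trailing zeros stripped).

Answer: (0, 0)
(2, 0)
(-7.899, 9.899)

Derivation:
Executing turtle program step by step:
Start: pos=(0,0), heading=0, pen down
FD 2: (0,0) -> (2,0) [heading=0, draw]
LT 135: heading 0 -> 135
FD 14: (2,0) -> (-7.899,9.899) [heading=135, draw]
LT 45: heading 135 -> 180
RT 176: heading 180 -> 4
Final: pos=(-7.899,9.899), heading=4, 2 segment(s) drawn
Waypoints (3 total):
(0, 0)
(2, 0)
(-7.899, 9.899)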